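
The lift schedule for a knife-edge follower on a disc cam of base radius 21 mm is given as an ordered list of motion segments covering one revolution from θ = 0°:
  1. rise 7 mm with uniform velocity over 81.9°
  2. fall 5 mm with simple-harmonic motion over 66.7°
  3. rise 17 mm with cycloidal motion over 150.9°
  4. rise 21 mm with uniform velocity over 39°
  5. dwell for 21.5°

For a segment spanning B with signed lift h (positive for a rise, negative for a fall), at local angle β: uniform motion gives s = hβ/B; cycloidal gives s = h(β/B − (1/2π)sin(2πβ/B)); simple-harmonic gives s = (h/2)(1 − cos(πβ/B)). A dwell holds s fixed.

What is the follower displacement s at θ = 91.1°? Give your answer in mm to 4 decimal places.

seg 1 [0°–81.9°] uniform, h=7: full span → s += 7 → s = 7.0000
seg 2 [81.9°–148.6°] simple-harmonic, h=-5: θ=91.1° here. β=9.2, B=66.7. -5/2·(1 − cos(π·0.1379)) = -0.2311 → s = 6.7689

6.7689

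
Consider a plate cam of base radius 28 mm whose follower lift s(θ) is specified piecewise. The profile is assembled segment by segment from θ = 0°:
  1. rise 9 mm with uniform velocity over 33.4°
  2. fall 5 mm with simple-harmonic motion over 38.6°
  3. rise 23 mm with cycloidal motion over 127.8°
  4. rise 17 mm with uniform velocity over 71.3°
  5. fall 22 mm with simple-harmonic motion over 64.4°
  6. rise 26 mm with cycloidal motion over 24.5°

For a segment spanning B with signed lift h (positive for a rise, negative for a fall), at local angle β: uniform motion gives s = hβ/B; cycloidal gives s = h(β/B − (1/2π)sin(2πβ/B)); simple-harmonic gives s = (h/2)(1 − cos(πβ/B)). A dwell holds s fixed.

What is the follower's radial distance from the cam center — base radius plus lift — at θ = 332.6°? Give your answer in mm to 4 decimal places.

seg 1 [0°–33.4°] uniform, h=9: full span → s += 9 → s = 9.0000
seg 2 [33.4°–72°] simple-harmonic, h=-5: full span → s += -5 → s = 4.0000
seg 3 [72°–199.8°] cycloidal, h=23: full span → s += 23 → s = 27.0000
seg 4 [199.8°–271.1°] uniform, h=17: full span → s += 17 → s = 44.0000
seg 5 [271.1°–335.5°] simple-harmonic, h=-22: θ=332.6° here. β=61.5, B=64.4. -22/2·(1 − cos(π·0.9550)) = -21.8901 → s = 22.1099
radial distance = base radius + s = 28 + 22.1099 = 50.1099

50.1099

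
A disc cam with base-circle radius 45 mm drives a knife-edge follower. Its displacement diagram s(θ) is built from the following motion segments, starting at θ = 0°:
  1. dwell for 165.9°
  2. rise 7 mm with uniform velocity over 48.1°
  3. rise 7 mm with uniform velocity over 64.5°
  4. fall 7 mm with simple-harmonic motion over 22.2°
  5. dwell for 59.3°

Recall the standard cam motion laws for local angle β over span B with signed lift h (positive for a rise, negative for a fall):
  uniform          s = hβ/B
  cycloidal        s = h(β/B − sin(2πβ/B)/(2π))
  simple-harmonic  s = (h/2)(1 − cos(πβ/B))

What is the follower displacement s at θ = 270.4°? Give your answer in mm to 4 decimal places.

seg 1 [0°–165.9°] dwell: s stays 0.0000
seg 2 [165.9°–214°] uniform, h=7: full span → s += 7 → s = 7.0000
seg 3 [214°–278.5°] uniform, h=7: θ=270.4° here. β=56.4, B=64.5. 7·56.4/64.5 = 6.1209 → s = 13.1209

13.1209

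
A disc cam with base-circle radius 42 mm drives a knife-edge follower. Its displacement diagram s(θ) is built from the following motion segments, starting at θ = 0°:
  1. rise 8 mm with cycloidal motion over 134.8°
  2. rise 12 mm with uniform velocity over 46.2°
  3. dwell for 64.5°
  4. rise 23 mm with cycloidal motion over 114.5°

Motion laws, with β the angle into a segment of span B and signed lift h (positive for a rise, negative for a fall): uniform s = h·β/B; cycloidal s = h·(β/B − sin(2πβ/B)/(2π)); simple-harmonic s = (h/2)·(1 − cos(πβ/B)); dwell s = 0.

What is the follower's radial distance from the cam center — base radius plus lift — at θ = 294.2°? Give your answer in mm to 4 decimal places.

seg 1 [0°–134.8°] cycloidal, h=8: full span → s += 8 → s = 8.0000
seg 2 [134.8°–181°] uniform, h=12: full span → s += 12 → s = 20.0000
seg 3 [181°–245.5°] dwell: s stays 20.0000
seg 4 [245.5°–360°] cycloidal, h=23: θ=294.2° here. β=48.7, B=114.5. 23·(0.4253 − sin(2π·0.4253)/(2π)) = 8.1274 → s = 28.1274
radial distance = base radius + s = 42 + 28.1274 = 70.1274

70.1274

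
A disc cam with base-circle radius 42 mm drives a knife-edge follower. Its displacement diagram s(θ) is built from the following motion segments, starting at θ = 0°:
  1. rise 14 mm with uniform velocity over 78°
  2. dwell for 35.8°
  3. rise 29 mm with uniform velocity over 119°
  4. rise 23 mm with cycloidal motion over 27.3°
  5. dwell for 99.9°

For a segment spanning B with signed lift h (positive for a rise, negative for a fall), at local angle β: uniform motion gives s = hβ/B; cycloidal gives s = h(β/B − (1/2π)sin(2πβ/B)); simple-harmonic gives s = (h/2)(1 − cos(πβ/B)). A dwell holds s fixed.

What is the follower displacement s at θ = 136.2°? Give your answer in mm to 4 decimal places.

seg 1 [0°–78°] uniform, h=14: full span → s += 14 → s = 14.0000
seg 2 [78°–113.8°] dwell: s stays 14.0000
seg 3 [113.8°–232.8°] uniform, h=29: θ=136.2° here. β=22.4, B=119. 29·22.4/119 = 5.4588 → s = 19.4588

19.4588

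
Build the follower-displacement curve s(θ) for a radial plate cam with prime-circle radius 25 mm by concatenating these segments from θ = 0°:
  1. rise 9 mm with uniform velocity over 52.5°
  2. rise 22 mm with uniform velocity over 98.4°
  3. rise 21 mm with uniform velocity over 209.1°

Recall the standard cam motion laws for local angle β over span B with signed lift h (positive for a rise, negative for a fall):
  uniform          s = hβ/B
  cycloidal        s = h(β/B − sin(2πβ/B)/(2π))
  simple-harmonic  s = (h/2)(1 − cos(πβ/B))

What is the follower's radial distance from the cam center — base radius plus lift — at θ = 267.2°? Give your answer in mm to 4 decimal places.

seg 1 [0°–52.5°] uniform, h=9: full span → s += 9 → s = 9.0000
seg 2 [52.5°–150.9°] uniform, h=22: full span → s += 22 → s = 31.0000
seg 3 [150.9°–360°] uniform, h=21: θ=267.2° here. β=116.3, B=209.1. 21·116.3/209.1 = 11.6801 → s = 42.6801
radial distance = base radius + s = 25 + 42.6801 = 67.6801

67.6801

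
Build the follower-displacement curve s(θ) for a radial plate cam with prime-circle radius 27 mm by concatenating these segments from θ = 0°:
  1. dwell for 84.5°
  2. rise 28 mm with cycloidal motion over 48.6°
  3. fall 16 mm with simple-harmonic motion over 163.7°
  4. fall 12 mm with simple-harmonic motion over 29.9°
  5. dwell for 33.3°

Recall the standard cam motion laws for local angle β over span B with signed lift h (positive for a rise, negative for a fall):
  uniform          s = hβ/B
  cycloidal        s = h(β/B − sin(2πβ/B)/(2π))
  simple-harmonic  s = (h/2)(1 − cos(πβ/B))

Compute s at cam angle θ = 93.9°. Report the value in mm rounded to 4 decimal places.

seg 1 [0°–84.5°] dwell: s stays 0.0000
seg 2 [84.5°–133.1°] cycloidal, h=28: θ=93.9° here. β=9.4, B=48.6. 28·(0.1934 − sin(2π·0.1934)/(2π)) = 1.2380 → s = 1.2380

1.2380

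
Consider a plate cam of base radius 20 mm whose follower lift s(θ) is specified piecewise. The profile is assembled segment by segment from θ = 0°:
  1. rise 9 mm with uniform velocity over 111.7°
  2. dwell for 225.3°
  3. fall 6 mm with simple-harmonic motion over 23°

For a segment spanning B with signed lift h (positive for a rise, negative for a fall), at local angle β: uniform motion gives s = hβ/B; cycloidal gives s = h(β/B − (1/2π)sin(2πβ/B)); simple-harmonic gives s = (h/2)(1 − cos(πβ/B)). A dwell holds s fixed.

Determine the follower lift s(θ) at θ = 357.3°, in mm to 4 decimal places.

seg 1 [0°–111.7°] uniform, h=9: full span → s += 9 → s = 9.0000
seg 2 [111.7°–337°] dwell: s stays 9.0000
seg 3 [337°–360°] simple-harmonic, h=-6: θ=357.3° here. β=20.3, B=23. -6/2·(1 − cos(π·0.8826)) = -5.7983 → s = 3.2017

3.2017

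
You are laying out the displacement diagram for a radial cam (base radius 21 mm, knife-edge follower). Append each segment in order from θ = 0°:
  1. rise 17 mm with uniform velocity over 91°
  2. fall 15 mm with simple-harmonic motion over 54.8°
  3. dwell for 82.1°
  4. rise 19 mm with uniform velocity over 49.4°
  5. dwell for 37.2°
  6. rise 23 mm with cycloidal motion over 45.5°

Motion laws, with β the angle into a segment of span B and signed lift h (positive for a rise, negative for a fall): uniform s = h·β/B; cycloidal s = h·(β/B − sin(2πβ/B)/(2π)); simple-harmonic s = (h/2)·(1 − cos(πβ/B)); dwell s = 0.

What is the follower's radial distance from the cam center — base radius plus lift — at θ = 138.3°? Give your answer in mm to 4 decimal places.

seg 1 [0°–91°] uniform, h=17: full span → s += 17 → s = 17.0000
seg 2 [91°–145.8°] simple-harmonic, h=-15: θ=138.3° here. β=47.3, B=54.8. -15/2·(1 − cos(π·0.8631)) = -14.3174 → s = 2.6826
radial distance = base radius + s = 21 + 2.6826 = 23.6826

23.6826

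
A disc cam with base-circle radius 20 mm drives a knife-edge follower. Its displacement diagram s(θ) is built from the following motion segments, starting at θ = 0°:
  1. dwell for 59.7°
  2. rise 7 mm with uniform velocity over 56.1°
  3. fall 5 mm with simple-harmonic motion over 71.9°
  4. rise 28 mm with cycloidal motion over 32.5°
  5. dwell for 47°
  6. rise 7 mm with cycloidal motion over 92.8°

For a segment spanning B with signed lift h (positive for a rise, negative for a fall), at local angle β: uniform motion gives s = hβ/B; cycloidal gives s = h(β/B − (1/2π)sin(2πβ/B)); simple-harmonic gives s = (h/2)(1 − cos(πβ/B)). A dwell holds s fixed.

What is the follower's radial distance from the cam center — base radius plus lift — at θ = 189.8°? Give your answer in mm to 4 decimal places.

seg 1 [0°–59.7°] dwell: s stays 0.0000
seg 2 [59.7°–115.8°] uniform, h=7: full span → s += 7 → s = 7.0000
seg 3 [115.8°–187.7°] simple-harmonic, h=-5: full span → s += -5 → s = 2.0000
seg 4 [187.7°–220.2°] cycloidal, h=28: θ=189.8° here. β=2.1, B=32.5. 28·(0.0646 − sin(2π·0.0646)/(2π)) = 0.0493 → s = 2.0493
radial distance = base radius + s = 20 + 2.0493 = 22.0493

22.0493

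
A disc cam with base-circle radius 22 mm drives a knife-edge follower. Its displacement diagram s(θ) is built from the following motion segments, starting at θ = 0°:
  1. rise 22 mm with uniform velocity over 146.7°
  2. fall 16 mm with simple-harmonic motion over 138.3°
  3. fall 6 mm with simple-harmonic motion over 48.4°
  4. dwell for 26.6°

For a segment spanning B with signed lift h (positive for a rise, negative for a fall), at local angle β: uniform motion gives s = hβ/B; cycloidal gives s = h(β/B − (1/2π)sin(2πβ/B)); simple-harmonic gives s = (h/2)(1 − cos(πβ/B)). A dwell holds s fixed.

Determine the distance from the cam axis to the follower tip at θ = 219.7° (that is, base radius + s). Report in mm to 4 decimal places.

seg 1 [0°–146.7°] uniform, h=22: full span → s += 22 → s = 22.0000
seg 2 [146.7°–285°] simple-harmonic, h=-16: θ=219.7° here. β=73, B=138.3. -16/2·(1 − cos(π·0.5278)) = -8.6988 → s = 13.3012
radial distance = base radius + s = 22 + 13.3012 = 35.3012

35.3012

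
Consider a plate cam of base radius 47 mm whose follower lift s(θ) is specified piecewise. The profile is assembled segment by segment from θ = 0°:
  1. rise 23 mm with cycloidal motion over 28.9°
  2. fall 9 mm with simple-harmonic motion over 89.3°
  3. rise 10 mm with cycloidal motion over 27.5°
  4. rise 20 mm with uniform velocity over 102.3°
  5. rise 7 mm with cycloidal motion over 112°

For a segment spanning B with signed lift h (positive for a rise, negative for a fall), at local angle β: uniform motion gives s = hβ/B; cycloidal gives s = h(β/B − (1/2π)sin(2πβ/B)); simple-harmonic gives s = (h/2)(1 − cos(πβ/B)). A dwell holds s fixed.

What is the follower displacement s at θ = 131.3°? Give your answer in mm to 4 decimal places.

seg 1 [0°–28.9°] cycloidal, h=23: full span → s += 23 → s = 23.0000
seg 2 [28.9°–118.2°] simple-harmonic, h=-9: full span → s += -9 → s = 14.0000
seg 3 [118.2°–145.7°] cycloidal, h=10: θ=131.3° here. β=13.1, B=27.5. 10·(0.4764 − sin(2π·0.4764)/(2π)) = 4.5281 → s = 18.5281

18.5281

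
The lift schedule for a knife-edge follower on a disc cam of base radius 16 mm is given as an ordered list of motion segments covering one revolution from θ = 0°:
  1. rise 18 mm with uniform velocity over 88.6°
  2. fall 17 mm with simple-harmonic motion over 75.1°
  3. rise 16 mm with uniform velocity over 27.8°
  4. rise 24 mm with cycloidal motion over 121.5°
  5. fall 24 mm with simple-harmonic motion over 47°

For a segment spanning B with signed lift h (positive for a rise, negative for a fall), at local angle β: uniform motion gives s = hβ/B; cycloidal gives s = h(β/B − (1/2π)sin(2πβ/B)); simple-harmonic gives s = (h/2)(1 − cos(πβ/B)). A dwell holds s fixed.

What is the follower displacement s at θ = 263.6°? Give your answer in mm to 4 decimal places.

seg 1 [0°–88.6°] uniform, h=18: full span → s += 18 → s = 18.0000
seg 2 [88.6°–163.7°] simple-harmonic, h=-17: full span → s += -17 → s = 1.0000
seg 3 [163.7°–191.5°] uniform, h=16: full span → s += 16 → s = 17.0000
seg 4 [191.5°–313°] cycloidal, h=24: θ=263.6° here. β=72.1, B=121.5. 24·(0.5934 − sin(2π·0.5934)/(2π)) = 16.3574 → s = 33.3574

33.3574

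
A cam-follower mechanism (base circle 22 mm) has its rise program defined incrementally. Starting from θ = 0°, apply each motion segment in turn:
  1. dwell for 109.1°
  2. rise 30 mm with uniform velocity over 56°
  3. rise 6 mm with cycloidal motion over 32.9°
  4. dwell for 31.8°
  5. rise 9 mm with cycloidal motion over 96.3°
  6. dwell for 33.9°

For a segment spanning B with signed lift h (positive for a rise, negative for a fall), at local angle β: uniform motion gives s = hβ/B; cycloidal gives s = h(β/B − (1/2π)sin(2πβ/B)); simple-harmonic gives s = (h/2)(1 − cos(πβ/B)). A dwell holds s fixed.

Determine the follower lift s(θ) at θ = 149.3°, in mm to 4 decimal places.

seg 1 [0°–109.1°] dwell: s stays 0.0000
seg 2 [109.1°–165.1°] uniform, h=30: θ=149.3° here. β=40.2, B=56. 30·40.2/56 = 21.5357 → s = 21.5357

21.5357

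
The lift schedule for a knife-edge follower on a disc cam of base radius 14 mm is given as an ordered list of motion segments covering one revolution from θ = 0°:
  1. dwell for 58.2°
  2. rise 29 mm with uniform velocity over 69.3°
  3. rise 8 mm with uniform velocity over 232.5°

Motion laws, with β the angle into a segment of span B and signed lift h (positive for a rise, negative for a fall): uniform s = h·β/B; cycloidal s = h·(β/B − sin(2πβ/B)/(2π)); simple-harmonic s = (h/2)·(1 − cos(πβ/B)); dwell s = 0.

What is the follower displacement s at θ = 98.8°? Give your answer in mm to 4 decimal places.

seg 1 [0°–58.2°] dwell: s stays 0.0000
seg 2 [58.2°–127.5°] uniform, h=29: θ=98.8° here. β=40.6, B=69.3. 29·40.6/69.3 = 16.9899 → s = 16.9899

16.9899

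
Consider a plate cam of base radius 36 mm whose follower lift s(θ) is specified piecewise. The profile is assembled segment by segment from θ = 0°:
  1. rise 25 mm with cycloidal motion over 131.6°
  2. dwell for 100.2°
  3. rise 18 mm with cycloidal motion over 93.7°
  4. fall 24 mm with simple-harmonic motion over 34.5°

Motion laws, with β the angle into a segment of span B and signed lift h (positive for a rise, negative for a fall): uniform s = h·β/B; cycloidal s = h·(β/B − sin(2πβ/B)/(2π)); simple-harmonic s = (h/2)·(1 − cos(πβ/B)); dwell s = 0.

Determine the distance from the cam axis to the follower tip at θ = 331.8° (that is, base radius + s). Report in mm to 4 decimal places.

seg 1 [0°–131.6°] cycloidal, h=25: full span → s += 25 → s = 25.0000
seg 2 [131.6°–231.8°] dwell: s stays 25.0000
seg 3 [231.8°–325.5°] cycloidal, h=18: full span → s += 18 → s = 43.0000
seg 4 [325.5°–360°] simple-harmonic, h=-24: θ=331.8° here. β=6.3, B=34.5. -24/2·(1 − cos(π·0.1826)) = -1.9211 → s = 41.0789
radial distance = base radius + s = 36 + 41.0789 = 77.0789

77.0789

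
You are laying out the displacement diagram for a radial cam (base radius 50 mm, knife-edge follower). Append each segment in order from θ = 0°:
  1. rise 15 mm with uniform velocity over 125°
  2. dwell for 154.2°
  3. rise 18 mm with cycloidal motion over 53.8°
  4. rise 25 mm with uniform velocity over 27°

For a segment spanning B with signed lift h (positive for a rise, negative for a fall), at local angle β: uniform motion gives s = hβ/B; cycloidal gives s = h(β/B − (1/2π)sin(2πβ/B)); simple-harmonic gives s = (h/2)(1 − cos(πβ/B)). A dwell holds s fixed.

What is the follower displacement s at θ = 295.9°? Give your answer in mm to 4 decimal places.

seg 1 [0°–125°] uniform, h=15: full span → s += 15 → s = 15.0000
seg 2 [125°–279.2°] dwell: s stays 15.0000
seg 3 [279.2°–333°] cycloidal, h=18: θ=295.9° here. β=16.7, B=53.8. 18·(0.3104 − sin(2π·0.3104)/(2π)) = 2.9265 → s = 17.9265

17.9265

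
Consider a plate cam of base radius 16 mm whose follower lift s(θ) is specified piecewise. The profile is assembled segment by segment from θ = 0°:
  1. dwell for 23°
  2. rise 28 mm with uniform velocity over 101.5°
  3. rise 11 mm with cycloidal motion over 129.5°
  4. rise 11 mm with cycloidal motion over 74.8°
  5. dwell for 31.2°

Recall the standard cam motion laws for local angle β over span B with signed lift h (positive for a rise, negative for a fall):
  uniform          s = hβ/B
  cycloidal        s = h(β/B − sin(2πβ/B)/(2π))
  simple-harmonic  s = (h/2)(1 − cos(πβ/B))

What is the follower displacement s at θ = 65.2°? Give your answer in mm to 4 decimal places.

seg 1 [0°–23°] dwell: s stays 0.0000
seg 2 [23°–124.5°] uniform, h=28: θ=65.2° here. β=42.2, B=101.5. 28·42.2/101.5 = 11.6414 → s = 11.6414

11.6414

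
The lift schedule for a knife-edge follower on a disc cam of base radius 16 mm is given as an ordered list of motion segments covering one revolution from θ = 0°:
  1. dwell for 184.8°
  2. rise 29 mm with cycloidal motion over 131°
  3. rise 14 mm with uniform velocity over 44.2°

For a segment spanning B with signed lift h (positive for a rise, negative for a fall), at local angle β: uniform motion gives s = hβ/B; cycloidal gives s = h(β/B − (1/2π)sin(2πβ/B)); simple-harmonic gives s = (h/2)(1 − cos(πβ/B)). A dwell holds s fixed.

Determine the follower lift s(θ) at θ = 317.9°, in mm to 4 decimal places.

seg 1 [0°–184.8°] dwell: s stays 0.0000
seg 2 [184.8°–315.8°] cycloidal, h=29: full span → s += 29 → s = 29.0000
seg 3 [315.8°–360°] uniform, h=14: θ=317.9° here. β=2.1, B=44.2. 14·2.1/44.2 = 0.6652 → s = 29.6652

29.6652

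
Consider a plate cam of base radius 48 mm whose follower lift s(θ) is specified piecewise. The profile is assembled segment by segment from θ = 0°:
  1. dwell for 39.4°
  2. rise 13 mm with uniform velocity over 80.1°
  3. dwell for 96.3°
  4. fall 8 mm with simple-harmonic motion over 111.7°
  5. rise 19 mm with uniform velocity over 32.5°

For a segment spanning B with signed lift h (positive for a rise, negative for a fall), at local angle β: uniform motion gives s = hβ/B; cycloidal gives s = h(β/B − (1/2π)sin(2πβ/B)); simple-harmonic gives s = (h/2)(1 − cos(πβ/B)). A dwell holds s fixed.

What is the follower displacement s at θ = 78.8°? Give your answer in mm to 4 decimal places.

seg 1 [0°–39.4°] dwell: s stays 0.0000
seg 2 [39.4°–119.5°] uniform, h=13: θ=78.8° here. β=39.4, B=80.1. 13·39.4/80.1 = 6.3945 → s = 6.3945

6.3945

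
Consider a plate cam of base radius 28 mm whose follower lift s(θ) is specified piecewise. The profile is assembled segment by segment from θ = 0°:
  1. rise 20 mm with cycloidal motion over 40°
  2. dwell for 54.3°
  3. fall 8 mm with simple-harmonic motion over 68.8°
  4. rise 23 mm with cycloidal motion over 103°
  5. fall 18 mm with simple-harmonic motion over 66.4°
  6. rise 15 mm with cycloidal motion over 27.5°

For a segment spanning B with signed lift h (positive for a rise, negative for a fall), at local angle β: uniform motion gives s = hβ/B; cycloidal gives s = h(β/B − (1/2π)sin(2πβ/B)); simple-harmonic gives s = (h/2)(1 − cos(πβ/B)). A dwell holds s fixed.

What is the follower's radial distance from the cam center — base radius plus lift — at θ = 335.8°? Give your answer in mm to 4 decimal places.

seg 1 [0°–40°] cycloidal, h=20: full span → s += 20 → s = 20.0000
seg 2 [40°–94.3°] dwell: s stays 20.0000
seg 3 [94.3°–163.1°] simple-harmonic, h=-8: full span → s += -8 → s = 12.0000
seg 4 [163.1°–266.1°] cycloidal, h=23: full span → s += 23 → s = 35.0000
seg 5 [266.1°–332.5°] simple-harmonic, h=-18: full span → s += -18 → s = 17.0000
seg 6 [332.5°–360°] cycloidal, h=15: θ=335.8° here. β=3.3, B=27.5. 15·(0.1200 − sin(2π·0.1200)/(2π)) = 0.1658 → s = 17.1658
radial distance = base radius + s = 28 + 17.1658 = 45.1658

45.1658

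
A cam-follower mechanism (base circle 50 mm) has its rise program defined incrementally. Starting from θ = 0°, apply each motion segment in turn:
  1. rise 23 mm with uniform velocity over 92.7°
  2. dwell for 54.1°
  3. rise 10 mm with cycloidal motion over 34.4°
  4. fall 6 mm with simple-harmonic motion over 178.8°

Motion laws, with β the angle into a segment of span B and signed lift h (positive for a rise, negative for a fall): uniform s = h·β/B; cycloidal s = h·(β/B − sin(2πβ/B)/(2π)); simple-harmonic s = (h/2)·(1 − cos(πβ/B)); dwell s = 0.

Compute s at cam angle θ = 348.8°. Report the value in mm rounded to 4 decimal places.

seg 1 [0°–92.7°] uniform, h=23: full span → s += 23 → s = 23.0000
seg 2 [92.7°–146.8°] dwell: s stays 23.0000
seg 3 [146.8°–181.2°] cycloidal, h=10: full span → s += 10 → s = 33.0000
seg 4 [181.2°–360°] simple-harmonic, h=-6: θ=348.8° here. β=167.6, B=178.8. -6/2·(1 − cos(π·0.9374)) = -5.9421 → s = 27.0579

27.0579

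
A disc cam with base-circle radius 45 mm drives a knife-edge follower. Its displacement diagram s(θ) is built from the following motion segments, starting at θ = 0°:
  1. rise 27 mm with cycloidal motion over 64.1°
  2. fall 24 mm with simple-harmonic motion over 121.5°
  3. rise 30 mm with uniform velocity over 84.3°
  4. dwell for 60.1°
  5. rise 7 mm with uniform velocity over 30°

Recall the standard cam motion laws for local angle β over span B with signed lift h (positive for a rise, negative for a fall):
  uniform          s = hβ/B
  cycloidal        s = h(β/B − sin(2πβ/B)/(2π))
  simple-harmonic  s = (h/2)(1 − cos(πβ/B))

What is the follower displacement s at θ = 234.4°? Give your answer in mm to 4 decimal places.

seg 1 [0°–64.1°] cycloidal, h=27: full span → s += 27 → s = 27.0000
seg 2 [64.1°–185.6°] simple-harmonic, h=-24: full span → s += -24 → s = 3.0000
seg 3 [185.6°–269.9°] uniform, h=30: θ=234.4° here. β=48.8, B=84.3. 30·48.8/84.3 = 17.3665 → s = 20.3665

20.3665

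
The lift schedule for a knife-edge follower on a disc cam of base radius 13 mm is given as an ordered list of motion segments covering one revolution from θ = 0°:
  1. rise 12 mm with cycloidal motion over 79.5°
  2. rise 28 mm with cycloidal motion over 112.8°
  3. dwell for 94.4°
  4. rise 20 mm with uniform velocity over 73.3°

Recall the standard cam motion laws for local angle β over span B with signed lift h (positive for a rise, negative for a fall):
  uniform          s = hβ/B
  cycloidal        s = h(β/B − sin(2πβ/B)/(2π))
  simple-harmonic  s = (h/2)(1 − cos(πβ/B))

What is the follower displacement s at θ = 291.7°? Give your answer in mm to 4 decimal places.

seg 1 [0°–79.5°] cycloidal, h=12: full span → s += 12 → s = 12.0000
seg 2 [79.5°–192.3°] cycloidal, h=28: full span → s += 28 → s = 40.0000
seg 3 [192.3°–286.7°] dwell: s stays 40.0000
seg 4 [286.7°–360°] uniform, h=20: θ=291.7° here. β=5, B=73.3. 20·5/73.3 = 1.3643 → s = 41.3643

41.3643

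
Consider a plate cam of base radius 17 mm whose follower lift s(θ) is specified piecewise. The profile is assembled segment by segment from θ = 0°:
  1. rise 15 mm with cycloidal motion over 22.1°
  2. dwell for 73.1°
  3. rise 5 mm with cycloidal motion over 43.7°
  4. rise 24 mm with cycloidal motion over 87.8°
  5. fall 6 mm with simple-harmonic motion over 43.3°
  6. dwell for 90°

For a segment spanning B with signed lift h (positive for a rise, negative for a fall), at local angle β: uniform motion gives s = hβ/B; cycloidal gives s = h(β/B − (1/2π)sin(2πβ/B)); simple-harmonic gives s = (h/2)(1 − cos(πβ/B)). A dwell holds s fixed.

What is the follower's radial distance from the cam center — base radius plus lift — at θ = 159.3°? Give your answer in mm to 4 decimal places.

seg 1 [0°–22.1°] cycloidal, h=15: full span → s += 15 → s = 15.0000
seg 2 [22.1°–95.2°] dwell: s stays 15.0000
seg 3 [95.2°–138.9°] cycloidal, h=5: full span → s += 5 → s = 20.0000
seg 4 [138.9°–226.7°] cycloidal, h=24: θ=159.3° here. β=20.4, B=87.8. 24·(0.2323 − sin(2π·0.2323)/(2π)) = 1.7801 → s = 21.7801
radial distance = base radius + s = 17 + 21.7801 = 38.7801

38.7801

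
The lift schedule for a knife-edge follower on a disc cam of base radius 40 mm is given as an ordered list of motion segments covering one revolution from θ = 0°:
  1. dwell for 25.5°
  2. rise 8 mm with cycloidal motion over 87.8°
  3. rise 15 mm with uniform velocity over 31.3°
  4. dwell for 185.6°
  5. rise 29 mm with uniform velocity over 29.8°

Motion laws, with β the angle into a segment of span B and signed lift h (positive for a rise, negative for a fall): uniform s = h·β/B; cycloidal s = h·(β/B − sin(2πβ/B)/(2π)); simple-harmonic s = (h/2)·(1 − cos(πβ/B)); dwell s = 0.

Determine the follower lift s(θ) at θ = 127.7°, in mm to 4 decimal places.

seg 1 [0°–25.5°] dwell: s stays 0.0000
seg 2 [25.5°–113.3°] cycloidal, h=8: full span → s += 8 → s = 8.0000
seg 3 [113.3°–144.6°] uniform, h=15: θ=127.7° here. β=14.4, B=31.3. 15·14.4/31.3 = 6.9010 → s = 14.9010

14.9010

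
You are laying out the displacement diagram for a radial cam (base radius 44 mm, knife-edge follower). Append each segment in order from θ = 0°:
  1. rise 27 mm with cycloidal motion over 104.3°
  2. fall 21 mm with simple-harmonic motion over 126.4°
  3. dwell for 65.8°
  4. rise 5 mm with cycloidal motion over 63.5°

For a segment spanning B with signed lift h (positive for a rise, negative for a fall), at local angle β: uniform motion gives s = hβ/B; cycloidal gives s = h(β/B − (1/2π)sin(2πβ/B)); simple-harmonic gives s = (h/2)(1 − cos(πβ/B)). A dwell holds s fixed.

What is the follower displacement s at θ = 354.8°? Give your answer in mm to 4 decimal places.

seg 1 [0°–104.3°] cycloidal, h=27: full span → s += 27 → s = 27.0000
seg 2 [104.3°–230.7°] simple-harmonic, h=-21: full span → s += -21 → s = 6.0000
seg 3 [230.7°–296.5°] dwell: s stays 6.0000
seg 4 [296.5°–360°] cycloidal, h=5: θ=354.8° here. β=58.3, B=63.5. 5·(0.9181 − sin(2π·0.9181)/(2π)) = 4.9822 → s = 10.9822

10.9822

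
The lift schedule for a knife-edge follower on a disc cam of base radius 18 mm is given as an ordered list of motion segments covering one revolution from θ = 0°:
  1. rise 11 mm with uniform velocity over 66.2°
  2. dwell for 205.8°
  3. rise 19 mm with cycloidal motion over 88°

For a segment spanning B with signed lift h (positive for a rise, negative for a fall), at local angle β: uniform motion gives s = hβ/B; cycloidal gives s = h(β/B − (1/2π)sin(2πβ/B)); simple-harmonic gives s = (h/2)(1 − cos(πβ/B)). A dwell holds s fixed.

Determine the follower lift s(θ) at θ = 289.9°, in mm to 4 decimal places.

seg 1 [0°–66.2°] uniform, h=11: full span → s += 11 → s = 11.0000
seg 2 [66.2°–272°] dwell: s stays 11.0000
seg 3 [272°–360°] cycloidal, h=19: θ=289.9° here. β=17.9, B=88. 19·(0.2034 − sin(2π·0.2034)/(2π)) = 0.9695 → s = 11.9695

11.9695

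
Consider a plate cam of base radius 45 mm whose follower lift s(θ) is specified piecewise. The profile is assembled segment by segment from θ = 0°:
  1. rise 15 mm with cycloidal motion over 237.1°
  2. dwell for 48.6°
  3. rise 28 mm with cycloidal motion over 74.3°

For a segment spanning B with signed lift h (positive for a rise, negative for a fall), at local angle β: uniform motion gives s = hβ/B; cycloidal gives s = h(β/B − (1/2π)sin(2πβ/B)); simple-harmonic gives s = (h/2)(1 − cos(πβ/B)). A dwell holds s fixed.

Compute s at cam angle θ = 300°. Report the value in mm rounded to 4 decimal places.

seg 1 [0°–237.1°] cycloidal, h=15: full span → s += 15 → s = 15.0000
seg 2 [237.1°–285.7°] dwell: s stays 15.0000
seg 3 [285.7°–360°] cycloidal, h=28: θ=300° here. β=14.3, B=74.3. 28·(0.1925 − sin(2π·0.1925)/(2π)) = 1.2207 → s = 16.2207

16.2207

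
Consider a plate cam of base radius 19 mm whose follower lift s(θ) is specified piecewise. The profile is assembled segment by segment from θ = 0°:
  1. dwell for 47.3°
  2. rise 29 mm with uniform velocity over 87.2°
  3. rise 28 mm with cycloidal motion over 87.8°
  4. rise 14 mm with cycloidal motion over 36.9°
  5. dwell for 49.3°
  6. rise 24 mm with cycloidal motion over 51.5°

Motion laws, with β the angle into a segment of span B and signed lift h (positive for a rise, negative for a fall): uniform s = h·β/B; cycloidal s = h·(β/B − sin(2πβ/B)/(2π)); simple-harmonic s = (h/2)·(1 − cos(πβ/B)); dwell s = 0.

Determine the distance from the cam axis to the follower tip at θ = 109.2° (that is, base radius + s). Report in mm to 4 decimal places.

seg 1 [0°–47.3°] dwell: s stays 0.0000
seg 2 [47.3°–134.5°] uniform, h=29: θ=109.2° here. β=61.9, B=87.2. 29·61.9/87.2 = 20.5860 → s = 20.5860
radial distance = base radius + s = 19 + 20.5860 = 39.5860

39.5860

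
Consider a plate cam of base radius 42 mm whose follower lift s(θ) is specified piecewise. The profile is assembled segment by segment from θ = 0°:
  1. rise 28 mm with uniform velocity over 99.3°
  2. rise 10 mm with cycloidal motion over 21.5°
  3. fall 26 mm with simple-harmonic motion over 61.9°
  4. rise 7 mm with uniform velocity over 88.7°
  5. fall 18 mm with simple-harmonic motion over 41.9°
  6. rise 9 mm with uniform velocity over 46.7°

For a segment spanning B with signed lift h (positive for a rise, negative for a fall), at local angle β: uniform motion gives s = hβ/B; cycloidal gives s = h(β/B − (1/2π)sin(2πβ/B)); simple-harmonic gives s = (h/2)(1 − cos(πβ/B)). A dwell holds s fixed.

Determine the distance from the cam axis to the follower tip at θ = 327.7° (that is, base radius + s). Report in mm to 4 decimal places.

seg 1 [0°–99.3°] uniform, h=28: full span → s += 28 → s = 28.0000
seg 2 [99.3°–120.8°] cycloidal, h=10: full span → s += 10 → s = 38.0000
seg 3 [120.8°–182.7°] simple-harmonic, h=-26: full span → s += -26 → s = 12.0000
seg 4 [182.7°–271.4°] uniform, h=7: full span → s += 7 → s = 19.0000
seg 5 [271.4°–313.3°] simple-harmonic, h=-18: full span → s += -18 → s = 1.0000
seg 6 [313.3°–360°] uniform, h=9: θ=327.7° here. β=14.4, B=46.7. 9·14.4/46.7 = 2.7752 → s = 3.7752
radial distance = base radius + s = 42 + 3.7752 = 45.7752

45.7752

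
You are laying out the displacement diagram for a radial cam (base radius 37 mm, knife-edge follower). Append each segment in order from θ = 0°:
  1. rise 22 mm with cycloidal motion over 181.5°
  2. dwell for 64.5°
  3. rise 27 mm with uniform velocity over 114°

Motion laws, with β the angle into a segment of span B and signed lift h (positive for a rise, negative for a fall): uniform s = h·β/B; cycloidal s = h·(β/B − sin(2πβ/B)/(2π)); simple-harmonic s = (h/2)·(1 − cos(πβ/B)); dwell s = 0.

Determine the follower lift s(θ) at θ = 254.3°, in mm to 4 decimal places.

seg 1 [0°–181.5°] cycloidal, h=22: full span → s += 22 → s = 22.0000
seg 2 [181.5°–246°] dwell: s stays 22.0000
seg 3 [246°–360°] uniform, h=27: θ=254.3° here. β=8.3, B=114. 27·8.3/114 = 1.9658 → s = 23.9658

23.9658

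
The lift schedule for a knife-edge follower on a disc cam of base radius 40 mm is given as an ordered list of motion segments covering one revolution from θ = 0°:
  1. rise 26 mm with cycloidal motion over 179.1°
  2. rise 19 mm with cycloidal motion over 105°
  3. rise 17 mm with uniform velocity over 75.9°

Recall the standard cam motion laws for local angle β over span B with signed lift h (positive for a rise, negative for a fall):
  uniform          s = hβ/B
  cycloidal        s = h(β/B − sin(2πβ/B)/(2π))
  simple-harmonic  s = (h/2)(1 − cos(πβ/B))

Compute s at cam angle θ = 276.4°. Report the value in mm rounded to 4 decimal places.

seg 1 [0°–179.1°] cycloidal, h=26: full span → s += 26 → s = 26.0000
seg 2 [179.1°–284.1°] cycloidal, h=19: θ=276.4° here. β=97.3, B=105. 19·(0.9267 − sin(2π·0.9267)/(2π)) = 18.9512 → s = 44.9512

44.9512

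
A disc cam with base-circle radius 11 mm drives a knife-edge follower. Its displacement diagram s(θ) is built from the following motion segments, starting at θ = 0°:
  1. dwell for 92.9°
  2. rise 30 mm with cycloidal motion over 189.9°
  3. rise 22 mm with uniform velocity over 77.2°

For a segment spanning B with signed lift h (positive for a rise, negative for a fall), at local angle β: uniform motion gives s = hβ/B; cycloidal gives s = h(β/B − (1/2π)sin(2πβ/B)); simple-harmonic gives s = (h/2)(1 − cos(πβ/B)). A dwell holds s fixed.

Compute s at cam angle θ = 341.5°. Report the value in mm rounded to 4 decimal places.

seg 1 [0°–92.9°] dwell: s stays 0.0000
seg 2 [92.9°–282.8°] cycloidal, h=30: full span → s += 30 → s = 30.0000
seg 3 [282.8°–360°] uniform, h=22: θ=341.5° here. β=58.7, B=77.2. 22·58.7/77.2 = 16.7280 → s = 46.7280

46.7280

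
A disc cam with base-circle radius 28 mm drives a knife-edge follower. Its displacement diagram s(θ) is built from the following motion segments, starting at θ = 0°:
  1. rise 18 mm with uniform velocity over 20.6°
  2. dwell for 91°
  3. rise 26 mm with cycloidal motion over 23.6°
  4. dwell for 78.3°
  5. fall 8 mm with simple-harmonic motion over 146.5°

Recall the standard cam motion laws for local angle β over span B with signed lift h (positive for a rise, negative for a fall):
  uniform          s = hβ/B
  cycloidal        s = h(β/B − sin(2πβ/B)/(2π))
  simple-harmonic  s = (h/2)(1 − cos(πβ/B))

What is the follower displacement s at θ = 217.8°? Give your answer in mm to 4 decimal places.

seg 1 [0°–20.6°] uniform, h=18: full span → s += 18 → s = 18.0000
seg 2 [20.6°–111.6°] dwell: s stays 18.0000
seg 3 [111.6°–135.2°] cycloidal, h=26: full span → s += 26 → s = 44.0000
seg 4 [135.2°–213.5°] dwell: s stays 44.0000
seg 5 [213.5°–360°] simple-harmonic, h=-8: θ=217.8° here. β=4.3, B=146.5. -8/2·(1 − cos(π·0.0294)) = -0.0170 → s = 43.9830

43.9830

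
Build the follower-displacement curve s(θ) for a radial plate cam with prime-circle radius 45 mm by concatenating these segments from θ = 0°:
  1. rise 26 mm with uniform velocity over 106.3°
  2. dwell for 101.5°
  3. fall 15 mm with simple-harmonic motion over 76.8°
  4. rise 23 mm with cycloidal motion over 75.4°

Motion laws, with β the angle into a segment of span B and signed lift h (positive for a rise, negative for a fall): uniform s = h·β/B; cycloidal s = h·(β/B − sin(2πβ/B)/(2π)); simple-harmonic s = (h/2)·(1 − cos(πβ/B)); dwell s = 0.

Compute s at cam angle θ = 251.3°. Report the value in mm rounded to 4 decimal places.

seg 1 [0°–106.3°] uniform, h=26: full span → s += 26 → s = 26.0000
seg 2 [106.3°–207.8°] dwell: s stays 26.0000
seg 3 [207.8°–284.6°] simple-harmonic, h=-15: θ=251.3° here. β=43.5, B=76.8. -15/2·(1 − cos(π·0.5664)) = -9.0533 → s = 16.9467

16.9467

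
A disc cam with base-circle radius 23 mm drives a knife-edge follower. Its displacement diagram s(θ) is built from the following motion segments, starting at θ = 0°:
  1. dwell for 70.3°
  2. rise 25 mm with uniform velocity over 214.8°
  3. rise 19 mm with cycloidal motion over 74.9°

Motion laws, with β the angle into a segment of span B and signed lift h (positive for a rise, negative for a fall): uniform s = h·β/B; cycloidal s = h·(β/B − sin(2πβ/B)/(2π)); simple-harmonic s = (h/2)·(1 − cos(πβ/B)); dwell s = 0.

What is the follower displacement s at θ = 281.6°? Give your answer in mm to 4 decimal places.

seg 1 [0°–70.3°] dwell: s stays 0.0000
seg 2 [70.3°–285.1°] uniform, h=25: θ=281.6° here. β=211.3, B=214.8. 25·211.3/214.8 = 24.5926 → s = 24.5926

24.5926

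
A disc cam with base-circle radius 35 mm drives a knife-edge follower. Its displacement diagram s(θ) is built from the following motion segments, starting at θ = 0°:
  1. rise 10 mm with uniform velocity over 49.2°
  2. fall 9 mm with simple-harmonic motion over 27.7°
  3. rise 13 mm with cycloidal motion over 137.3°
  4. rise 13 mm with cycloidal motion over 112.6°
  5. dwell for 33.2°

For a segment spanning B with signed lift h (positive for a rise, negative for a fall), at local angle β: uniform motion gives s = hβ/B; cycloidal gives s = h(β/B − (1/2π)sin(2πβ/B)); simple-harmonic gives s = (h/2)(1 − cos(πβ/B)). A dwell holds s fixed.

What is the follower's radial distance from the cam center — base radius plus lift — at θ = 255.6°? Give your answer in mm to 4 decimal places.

seg 1 [0°–49.2°] uniform, h=10: full span → s += 10 → s = 10.0000
seg 2 [49.2°–76.9°] simple-harmonic, h=-9: full span → s += -9 → s = 1.0000
seg 3 [76.9°–214.2°] cycloidal, h=13: full span → s += 13 → s = 14.0000
seg 4 [214.2°–326.8°] cycloidal, h=13: θ=255.6° here. β=41.4, B=112.6. 13·(0.3677 − sin(2π·0.3677)/(2π)) = 3.2510 → s = 17.2510
radial distance = base radius + s = 35 + 17.2510 = 52.2510

52.2510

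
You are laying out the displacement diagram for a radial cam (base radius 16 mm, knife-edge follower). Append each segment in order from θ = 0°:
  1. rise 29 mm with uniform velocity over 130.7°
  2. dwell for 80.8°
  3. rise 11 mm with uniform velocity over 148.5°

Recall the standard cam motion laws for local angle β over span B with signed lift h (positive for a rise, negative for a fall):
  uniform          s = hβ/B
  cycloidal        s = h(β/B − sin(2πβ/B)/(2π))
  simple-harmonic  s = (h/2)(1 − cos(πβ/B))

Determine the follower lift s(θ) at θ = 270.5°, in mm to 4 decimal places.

seg 1 [0°–130.7°] uniform, h=29: full span → s += 29 → s = 29.0000
seg 2 [130.7°–211.5°] dwell: s stays 29.0000
seg 3 [211.5°–360°] uniform, h=11: θ=270.5° here. β=59, B=148.5. 11·59/148.5 = 4.3704 → s = 33.3704

33.3704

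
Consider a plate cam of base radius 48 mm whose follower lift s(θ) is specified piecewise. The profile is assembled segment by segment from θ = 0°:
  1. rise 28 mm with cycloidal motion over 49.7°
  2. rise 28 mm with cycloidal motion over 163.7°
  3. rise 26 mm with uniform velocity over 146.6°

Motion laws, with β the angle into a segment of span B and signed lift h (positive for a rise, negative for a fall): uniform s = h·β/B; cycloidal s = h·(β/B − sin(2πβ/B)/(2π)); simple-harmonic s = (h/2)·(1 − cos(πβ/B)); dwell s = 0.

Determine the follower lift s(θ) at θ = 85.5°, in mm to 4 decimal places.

seg 1 [0°–49.7°] cycloidal, h=28: full span → s += 28 → s = 28.0000
seg 2 [49.7°–213.4°] cycloidal, h=28: θ=85.5° here. β=35.8, B=163.7. 28·(0.2187 − sin(2π·0.2187)/(2π)) = 1.7530 → s = 29.7530

29.7530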